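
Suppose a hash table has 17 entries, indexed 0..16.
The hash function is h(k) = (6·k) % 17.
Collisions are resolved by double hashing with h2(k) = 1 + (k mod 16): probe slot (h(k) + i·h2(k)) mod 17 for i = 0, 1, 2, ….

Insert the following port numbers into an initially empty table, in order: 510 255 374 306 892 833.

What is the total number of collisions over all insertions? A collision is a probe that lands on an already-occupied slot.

4

Insert 510: h=0, slot 0 empty -> index 0.
Insert 255: h=0, h2=16, slot 0 occupied -> index 16.
Insert 374: h=0, h2=7, slot 0 occupied -> index 7.
Insert 306: h=0, h2=3, slot 0 occupied -> index 3.
Insert 892: h=14, slot 14 empty -> index 14.
Insert 833: h=0, h2=2, slot 0 occupied -> index 2.
Table: [510, ∅, 833, 306, ∅, ∅, ∅, 374, ∅, ∅, ∅, ∅, ∅, ∅, 892, ∅, 255]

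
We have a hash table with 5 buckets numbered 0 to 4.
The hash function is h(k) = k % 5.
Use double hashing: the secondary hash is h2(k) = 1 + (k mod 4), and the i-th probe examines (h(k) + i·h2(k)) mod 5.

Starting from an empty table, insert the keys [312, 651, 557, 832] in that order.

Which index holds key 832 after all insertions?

3

312 hashes to 2; slot 2 is free → place at 2.
651 hashes to 1; slot 1 is free → place at 1.
557 hashes to 2, h2=2; 2 taken → place at 4.
832 hashes to 2, h2=1; 2 taken → place at 3.
Table: [—, 651, 312, 832, 557]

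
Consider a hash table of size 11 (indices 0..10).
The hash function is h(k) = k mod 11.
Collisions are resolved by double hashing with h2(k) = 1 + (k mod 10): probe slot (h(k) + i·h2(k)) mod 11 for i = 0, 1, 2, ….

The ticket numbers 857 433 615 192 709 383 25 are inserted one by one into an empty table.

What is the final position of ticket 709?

857: h=10 => slot 10
433: h=4 => slot 4
615: h=10, h2=6, probe 10,5 => slot 5
192: h=5, h2=3, probe 5,8 => slot 8
709: h=5, h2=10, probe 5,4,3 => slot 3
383: h=9 => slot 9
25: h=3, h2=6, probe 3,9,4,10,5,0 => slot 0
Table: [25, —, —, 709, 433, 615, —, —, 192, 383, 857]

3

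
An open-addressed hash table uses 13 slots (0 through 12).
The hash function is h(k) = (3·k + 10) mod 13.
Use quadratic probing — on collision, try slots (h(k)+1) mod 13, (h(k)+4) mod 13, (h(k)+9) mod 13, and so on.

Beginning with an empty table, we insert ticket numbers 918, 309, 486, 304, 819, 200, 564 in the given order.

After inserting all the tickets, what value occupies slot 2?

564

918 hashes to 8; slot 8 is free -> place at 8.
309 hashes to 1; slot 1 is free -> place at 1.
486 hashes to 12; slot 12 is free -> place at 12.
304 hashes to 12; 12 taken -> place at 0.
819 hashes to 10; slot 10 is free -> place at 10.
200 hashes to 12; 12,0 taken -> place at 3.
564 hashes to 12; 12,0,3,8 taken -> place at 2.
Table: [304, 309, 564, 200, ∅, ∅, ∅, ∅, 918, ∅, 819, ∅, 486]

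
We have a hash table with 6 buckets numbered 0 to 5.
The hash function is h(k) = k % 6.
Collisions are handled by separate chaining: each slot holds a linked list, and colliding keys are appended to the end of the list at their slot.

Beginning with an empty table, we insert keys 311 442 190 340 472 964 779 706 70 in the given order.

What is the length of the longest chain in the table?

311 -> bucket 5
442 -> bucket 4
190 -> bucket 4 (collision)
340 -> bucket 4 (collision)
472 -> bucket 4 (collision)
964 -> bucket 4 (collision)
779 -> bucket 5 (collision)
706 -> bucket 4 (collision)
70 -> bucket 4 (collision)
Final buckets:
0: -
1: -
2: -
3: -
4: 442 -> 190 -> 340 -> 472 -> 964 -> 706 -> 70
5: 311 -> 779

7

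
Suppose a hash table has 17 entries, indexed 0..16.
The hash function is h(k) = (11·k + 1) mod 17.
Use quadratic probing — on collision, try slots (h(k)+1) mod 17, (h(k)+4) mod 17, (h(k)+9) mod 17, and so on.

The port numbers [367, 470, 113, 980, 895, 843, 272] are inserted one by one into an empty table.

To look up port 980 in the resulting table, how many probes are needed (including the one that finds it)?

3

367 hashes to 9; slot 9 is free → place at 9.
470 hashes to 3; slot 3 is free → place at 3.
113 hashes to 3; 3 taken → place at 4.
980 hashes to 3; 3,4 taken → place at 7.
895 hashes to 3; 3,4,7 taken → place at 12.
843 hashes to 9; 9 taken → place at 10.
272 hashes to 1; slot 1 is free → place at 1.
Table: [., 272, ., 470, 113, ., ., 980, ., 367, 843, ., 895, ., ., ., .]
Lookup 980: h=3, probe 3,4,7 → found at 7.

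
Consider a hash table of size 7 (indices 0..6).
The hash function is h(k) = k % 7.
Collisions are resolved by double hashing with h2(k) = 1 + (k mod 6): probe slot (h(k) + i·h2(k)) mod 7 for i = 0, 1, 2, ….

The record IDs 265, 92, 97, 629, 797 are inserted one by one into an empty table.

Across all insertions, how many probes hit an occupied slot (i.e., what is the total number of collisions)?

5

265: h=6 -> slot 6
92: h=1 -> slot 1
97: h=6, h2=2, probe 6,1,3 -> slot 3
629: h=6, h2=6, probe 6,5 -> slot 5
797: h=6, h2=6, probe 6,5,4 -> slot 4
Table: [∅, 92, ∅, 97, 797, 629, 265]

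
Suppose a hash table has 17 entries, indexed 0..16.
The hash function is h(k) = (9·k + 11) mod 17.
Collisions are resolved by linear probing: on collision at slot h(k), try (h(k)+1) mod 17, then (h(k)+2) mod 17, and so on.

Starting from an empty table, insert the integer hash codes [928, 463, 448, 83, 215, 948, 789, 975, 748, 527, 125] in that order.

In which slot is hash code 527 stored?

928: h=16 → slot 16
463: h=13 → slot 13
448: h=14 → slot 14
83: h=10 → slot 10
215: h=8 → slot 8
948: h=9 → slot 9
789: h=6 → slot 6
975: h=14, probe 14,15 → slot 15
748: h=11 → slot 11
527: h=11, probe 11,12 → slot 12
125: h=14, probe 14,15,16,0 → slot 0
Table: [125, -, -, -, -, -, 789, -, 215, 948, 83, 748, 527, 463, 448, 975, 928]

12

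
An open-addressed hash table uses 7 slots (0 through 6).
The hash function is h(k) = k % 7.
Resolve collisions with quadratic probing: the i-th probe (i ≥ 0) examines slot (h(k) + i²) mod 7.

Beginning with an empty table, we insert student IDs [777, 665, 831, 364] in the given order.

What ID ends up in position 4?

364

777: h=0 → slot 0
665: h=0, probe 0,1 → slot 1
831: h=5 → slot 5
364: h=0, probe 0,1,4 → slot 4
Table: [777, 665, ., ., 364, 831, .]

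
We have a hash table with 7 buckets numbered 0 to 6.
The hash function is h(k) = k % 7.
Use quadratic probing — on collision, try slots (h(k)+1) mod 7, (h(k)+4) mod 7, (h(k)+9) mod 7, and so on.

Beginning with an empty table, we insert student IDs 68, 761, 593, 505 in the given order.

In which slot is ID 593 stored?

Insert 68: h=5, slot 5 empty => index 5.
Insert 761: h=5, slot 5 occupied => index 6.
Insert 593: h=5, slots 5,6 occupied => index 2.
Insert 505: h=1, slot 1 empty => index 1.
Table: [—, 505, 593, —, —, 68, 761]

2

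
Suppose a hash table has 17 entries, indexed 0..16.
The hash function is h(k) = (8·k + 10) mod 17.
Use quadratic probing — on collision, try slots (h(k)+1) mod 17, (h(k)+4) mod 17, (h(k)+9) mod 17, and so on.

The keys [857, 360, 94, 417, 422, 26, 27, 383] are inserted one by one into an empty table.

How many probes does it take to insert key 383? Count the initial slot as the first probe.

857 hashes to 15; slot 15 is free → place at 15.
360 hashes to 0; slot 0 is free → place at 0.
94 hashes to 14; slot 14 is free → place at 14.
417 hashes to 14; 14,15 taken → place at 1.
422 hashes to 3; slot 3 is free → place at 3.
26 hashes to 14; 14,15,1 taken → place at 6.
27 hashes to 5; slot 5 is free → place at 5.
383 hashes to 14; 14,15,1,6 taken → place at 13.
Table: [360, 417, -, 422, -, 27, 26, -, -, -, -, -, -, 383, 94, 857, -]

5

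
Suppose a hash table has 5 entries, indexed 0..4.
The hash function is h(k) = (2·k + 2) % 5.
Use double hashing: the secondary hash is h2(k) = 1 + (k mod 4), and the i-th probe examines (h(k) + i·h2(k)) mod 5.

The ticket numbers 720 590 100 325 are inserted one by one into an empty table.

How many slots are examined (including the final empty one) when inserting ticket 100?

2

Insert 720: h=2, slot 2 empty -> index 2.
Insert 590: h=2, h2=3, slot 2 occupied -> index 0.
Insert 100: h=2, h2=1, slot 2 occupied -> index 3.
Insert 325: h=2, h2=2, slot 2 occupied -> index 4.
Table: [590, _, 720, 100, 325]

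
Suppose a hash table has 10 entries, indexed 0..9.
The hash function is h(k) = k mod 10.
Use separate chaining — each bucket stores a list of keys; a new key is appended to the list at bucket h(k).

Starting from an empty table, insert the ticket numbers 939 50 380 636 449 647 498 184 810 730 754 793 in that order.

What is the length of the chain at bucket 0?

4

939 → bucket 9
50 → bucket 0
380 → bucket 0 (collision)
636 → bucket 6
449 → bucket 9 (collision)
647 → bucket 7
498 → bucket 8
184 → bucket 4
810 → bucket 0 (collision)
730 → bucket 0 (collision)
754 → bucket 4 (collision)
793 → bucket 3
Final buckets:
0: 50 -> 380 -> 810 -> 730
1: -
2: -
3: 793
4: 184 -> 754
5: -
6: 636
7: 647
8: 498
9: 939 -> 449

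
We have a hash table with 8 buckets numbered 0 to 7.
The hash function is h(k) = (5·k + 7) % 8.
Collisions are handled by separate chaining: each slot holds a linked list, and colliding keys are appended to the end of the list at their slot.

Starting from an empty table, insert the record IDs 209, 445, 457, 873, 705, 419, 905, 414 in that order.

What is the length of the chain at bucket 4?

5

209 → bucket 4
445 → bucket 0
457 → bucket 4 (collision)
873 → bucket 4 (collision)
705 → bucket 4 (collision)
419 → bucket 6
905 → bucket 4 (collision)
414 → bucket 5
Final buckets:
0: 445
1: -
2: -
3: -
4: 209 -> 457 -> 873 -> 705 -> 905
5: 414
6: 419
7: -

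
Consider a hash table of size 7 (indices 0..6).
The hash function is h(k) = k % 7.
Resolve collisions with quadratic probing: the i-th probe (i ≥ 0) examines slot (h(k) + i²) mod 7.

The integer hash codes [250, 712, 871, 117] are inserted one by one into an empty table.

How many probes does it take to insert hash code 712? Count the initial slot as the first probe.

Insert 250: h=5, slot 5 empty -> index 5.
Insert 712: h=5, slot 5 occupied -> index 6.
Insert 871: h=3, slot 3 empty -> index 3.
Insert 117: h=5, slots 5,6 occupied -> index 2.
Table: [—, —, 117, 871, —, 250, 712]

2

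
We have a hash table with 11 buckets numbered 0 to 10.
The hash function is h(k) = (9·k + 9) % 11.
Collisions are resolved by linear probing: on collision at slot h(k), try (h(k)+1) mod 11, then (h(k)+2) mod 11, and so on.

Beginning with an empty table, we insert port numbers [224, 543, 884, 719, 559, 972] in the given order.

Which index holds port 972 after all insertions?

224 hashes to 1; slot 1 is free -> place at 1.
543 hashes to 1; 1 taken -> place at 2.
884 hashes to 1; 1,2 taken -> place at 3.
719 hashes to 1; 1,2,3 taken -> place at 4.
559 hashes to 2; 2,3,4 taken -> place at 5.
972 hashes to 1; 1,2,3,4,5 taken -> place at 6.
Table: [_, 224, 543, 884, 719, 559, 972, _, _, _, _]

6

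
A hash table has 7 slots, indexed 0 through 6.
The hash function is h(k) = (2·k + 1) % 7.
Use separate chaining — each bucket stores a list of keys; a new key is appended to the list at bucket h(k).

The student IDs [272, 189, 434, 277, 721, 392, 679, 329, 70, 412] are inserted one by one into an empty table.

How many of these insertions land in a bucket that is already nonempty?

7

272 -> bucket 6
189 -> bucket 1
434 -> bucket 1 (collision)
277 -> bucket 2
721 -> bucket 1 (collision)
392 -> bucket 1 (collision)
679 -> bucket 1 (collision)
329 -> bucket 1 (collision)
70 -> bucket 1 (collision)
412 -> bucket 6 (collision)
Final buckets:
0: _
1: 189 -> 434 -> 721 -> 392 -> 679 -> 329 -> 70
2: 277
3: _
4: _
5: _
6: 272 -> 412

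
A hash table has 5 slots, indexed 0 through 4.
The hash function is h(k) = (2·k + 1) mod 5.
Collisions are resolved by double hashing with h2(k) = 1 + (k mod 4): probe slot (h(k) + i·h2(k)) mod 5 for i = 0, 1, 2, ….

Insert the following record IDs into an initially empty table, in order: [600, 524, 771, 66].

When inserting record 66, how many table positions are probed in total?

Insert 600: h=1, slot 1 empty => index 1.
Insert 524: h=4, slot 4 empty => index 4.
Insert 771: h=3, slot 3 empty => index 3.
Insert 66: h=3, h2=3, slots 3,1,4 occupied => index 2.
Table: [—, 600, 66, 771, 524]

4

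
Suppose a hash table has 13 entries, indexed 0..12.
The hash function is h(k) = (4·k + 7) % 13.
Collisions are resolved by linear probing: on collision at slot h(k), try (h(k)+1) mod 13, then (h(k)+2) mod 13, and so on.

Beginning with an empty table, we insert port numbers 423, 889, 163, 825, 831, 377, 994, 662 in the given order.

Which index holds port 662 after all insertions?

423 hashes to 9; slot 9 is free → place at 9.
889 hashes to 1; slot 1 is free → place at 1.
163 hashes to 9; 9 taken → place at 10.
825 hashes to 5; slot 5 is free → place at 5.
831 hashes to 3; slot 3 is free → place at 3.
377 hashes to 7; slot 7 is free → place at 7.
994 hashes to 5; 5 taken → place at 6.
662 hashes to 3; 3 taken → place at 4.
Table: [_, 889, _, 831, 662, 825, 994, 377, _, 423, 163, _, _]

4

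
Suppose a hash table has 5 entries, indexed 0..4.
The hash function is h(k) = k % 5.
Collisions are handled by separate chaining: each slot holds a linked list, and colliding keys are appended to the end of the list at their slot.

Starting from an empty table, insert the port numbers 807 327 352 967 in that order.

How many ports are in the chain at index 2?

Insert 807: h=2, bucket 2 empty → new chain.
Insert 327: h=2, bucket 2 nonempty → append to chain.
Insert 352: h=2, bucket 2 nonempty → append to chain.
Insert 967: h=2, bucket 2 nonempty → append to chain.
Final buckets:
0: .
1: .
2: 807 -> 327 -> 352 -> 967
3: .
4: .

4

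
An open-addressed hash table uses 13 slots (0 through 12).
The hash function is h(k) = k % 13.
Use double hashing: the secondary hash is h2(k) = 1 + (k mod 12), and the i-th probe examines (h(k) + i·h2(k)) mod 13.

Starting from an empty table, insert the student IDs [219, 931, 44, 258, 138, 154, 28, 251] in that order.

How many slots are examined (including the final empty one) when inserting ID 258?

219 hashes to 11; slot 11 is free -> place at 11.
931 hashes to 8; slot 8 is free -> place at 8.
44 hashes to 5; slot 5 is free -> place at 5.
258 hashes to 11, h2=7; 11,5 taken -> place at 12.
138 hashes to 8, h2=7; 8 taken -> place at 2.
154 hashes to 11, h2=11; 11 taken -> place at 9.
28 hashes to 2, h2=5; 2 taken -> place at 7.
251 hashes to 4; slot 4 is free -> place at 4.
Table: [-, -, 138, -, 251, 44, -, 28, 931, 154, -, 219, 258]

3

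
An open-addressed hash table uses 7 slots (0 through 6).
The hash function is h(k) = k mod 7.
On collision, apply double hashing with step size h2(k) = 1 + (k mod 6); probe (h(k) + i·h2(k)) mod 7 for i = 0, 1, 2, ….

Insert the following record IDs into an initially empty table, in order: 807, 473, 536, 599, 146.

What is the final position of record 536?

807 hashes to 2; slot 2 is free => place at 2.
473 hashes to 4; slot 4 is free => place at 4.
536 hashes to 4, h2=3; 4 taken => place at 0.
599 hashes to 4, h2=6; 4 taken => place at 3.
146 hashes to 6; slot 6 is free => place at 6.
Table: [536, -, 807, 599, 473, -, 146]

0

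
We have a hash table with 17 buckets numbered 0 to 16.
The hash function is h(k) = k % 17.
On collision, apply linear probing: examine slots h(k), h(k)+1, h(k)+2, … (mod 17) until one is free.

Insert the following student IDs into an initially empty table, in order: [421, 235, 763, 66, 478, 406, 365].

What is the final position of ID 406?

421: h=13 → slot 13
235: h=14 → slot 14
763: h=15 → slot 15
66: h=15, probe 15,16 → slot 16
478: h=2 → slot 2
406: h=15, probe 15,16,0 → slot 0
365: h=8 → slot 8
Table: [406, ., 478, ., ., ., ., ., 365, ., ., ., ., 421, 235, 763, 66]

0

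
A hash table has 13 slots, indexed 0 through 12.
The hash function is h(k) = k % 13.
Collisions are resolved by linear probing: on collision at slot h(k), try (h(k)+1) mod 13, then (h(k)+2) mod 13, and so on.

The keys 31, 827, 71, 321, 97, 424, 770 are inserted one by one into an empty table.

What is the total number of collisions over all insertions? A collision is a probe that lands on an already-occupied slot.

31 hashes to 5; slot 5 is free -> place at 5.
827 hashes to 8; slot 8 is free -> place at 8.
71 hashes to 6; slot 6 is free -> place at 6.
321 hashes to 9; slot 9 is free -> place at 9.
97 hashes to 6; 6 taken -> place at 7.
424 hashes to 8; 8,9 taken -> place at 10.
770 hashes to 3; slot 3 is free -> place at 3.
Table: [_, _, _, 770, _, 31, 71, 97, 827, 321, 424, _, _]

3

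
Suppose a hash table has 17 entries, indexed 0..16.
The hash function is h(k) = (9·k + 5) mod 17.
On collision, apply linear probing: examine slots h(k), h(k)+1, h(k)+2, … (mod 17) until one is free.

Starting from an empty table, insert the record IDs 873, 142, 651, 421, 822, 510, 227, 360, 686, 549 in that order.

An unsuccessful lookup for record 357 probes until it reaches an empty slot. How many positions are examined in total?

873: h=8 => slot 8
142: h=8, probe 8,9 => slot 9
651: h=16 => slot 16
421: h=3 => slot 3
822: h=8, probe 8,9,10 => slot 10
510: h=5 => slot 5
227: h=8, probe 8,9,10,11 => slot 11
360: h=15 => slot 15
686: h=8, probe 8,9,10,11,12 => slot 12
549: h=16, probe 16,0 => slot 0
Table: [549, ., ., 421, ., 510, ., ., 873, 142, 822, 227, 686, ., ., 360, 651]
Lookup 357: h=5, probe 5,6 → slot 6 empty, not found.

2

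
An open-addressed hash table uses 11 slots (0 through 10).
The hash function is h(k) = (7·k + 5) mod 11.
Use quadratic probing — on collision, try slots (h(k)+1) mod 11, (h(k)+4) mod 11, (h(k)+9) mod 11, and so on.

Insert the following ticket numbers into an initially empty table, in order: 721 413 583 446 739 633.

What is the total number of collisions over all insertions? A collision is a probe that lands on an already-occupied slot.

6

Insert 721: h=3, slot 3 empty => index 3.
Insert 413: h=3, slot 3 occupied => index 4.
Insert 583: h=5, slot 5 empty => index 5.
Insert 446: h=3, slots 3,4 occupied => index 7.
Insert 739: h=8, slot 8 empty => index 8.
Insert 633: h=3, slots 3,4,7 occupied => index 1.
Table: [-, 633, -, 721, 413, 583, -, 446, 739, -, -]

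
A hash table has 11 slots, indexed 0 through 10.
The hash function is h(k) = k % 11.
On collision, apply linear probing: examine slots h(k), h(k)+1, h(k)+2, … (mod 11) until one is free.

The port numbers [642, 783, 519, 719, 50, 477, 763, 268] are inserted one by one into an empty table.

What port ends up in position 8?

Insert 642: h=4, slot 4 empty => index 4.
Insert 783: h=2, slot 2 empty => index 2.
Insert 519: h=2, slot 2 occupied => index 3.
Insert 719: h=4, slot 4 occupied => index 5.
Insert 50: h=6, slot 6 empty => index 6.
Insert 477: h=4, slots 4,5,6 occupied => index 7.
Insert 763: h=4, slots 4,5,6,7 occupied => index 8.
Insert 268: h=4, slots 4,5,6,7,8 occupied => index 9.
Table: [_, _, 783, 519, 642, 719, 50, 477, 763, 268, _]

763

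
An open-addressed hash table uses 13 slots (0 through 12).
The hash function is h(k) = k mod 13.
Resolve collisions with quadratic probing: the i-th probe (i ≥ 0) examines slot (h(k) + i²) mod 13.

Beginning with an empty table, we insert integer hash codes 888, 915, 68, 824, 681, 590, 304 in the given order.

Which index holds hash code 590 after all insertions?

888: h=4 → slot 4
915: h=5 → slot 5
68: h=3 → slot 3
824: h=5, probe 5,6 → slot 6
681: h=5, probe 5,6,9 → slot 9
590: h=5, probe 5,6,9,1 → slot 1
304: h=5, probe 5,6,9,1,8 → slot 8
Table: [∅, 590, ∅, 68, 888, 915, 824, ∅, 304, 681, ∅, ∅, ∅]

1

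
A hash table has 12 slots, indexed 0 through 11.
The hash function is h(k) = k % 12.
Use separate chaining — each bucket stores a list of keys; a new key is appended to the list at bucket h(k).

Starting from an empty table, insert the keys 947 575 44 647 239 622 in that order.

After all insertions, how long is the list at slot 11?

Insert 947: h=11, bucket 11 empty -> new chain.
Insert 575: h=11, bucket 11 nonempty -> append to chain.
Insert 44: h=8, bucket 8 empty -> new chain.
Insert 647: h=11, bucket 11 nonempty -> append to chain.
Insert 239: h=11, bucket 11 nonempty -> append to chain.
Insert 622: h=10, bucket 10 empty -> new chain.
Final buckets:
0: .
1: .
2: .
3: .
4: .
5: .
6: .
7: .
8: 44
9: .
10: 622
11: 947 -> 575 -> 647 -> 239

4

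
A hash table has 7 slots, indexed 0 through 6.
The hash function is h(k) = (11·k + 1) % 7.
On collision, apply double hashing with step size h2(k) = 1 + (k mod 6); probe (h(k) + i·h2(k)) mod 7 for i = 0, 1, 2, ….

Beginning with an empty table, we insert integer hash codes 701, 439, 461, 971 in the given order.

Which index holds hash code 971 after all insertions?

6

701: h=5 => slot 5
439: h=0 => slot 0
461: h=4 => slot 4
971: h=0, h2=6, probe 0,6 => slot 6
Table: [439, _, _, _, 461, 701, 971]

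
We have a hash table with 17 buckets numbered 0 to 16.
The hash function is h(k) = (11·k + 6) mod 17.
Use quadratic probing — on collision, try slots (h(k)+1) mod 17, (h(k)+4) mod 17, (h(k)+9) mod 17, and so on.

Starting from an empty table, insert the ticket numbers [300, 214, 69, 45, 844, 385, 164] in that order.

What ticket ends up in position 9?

45

Insert 300: h=8, slot 8 empty -> index 8.
Insert 214: h=14, slot 14 empty -> index 14.
Insert 69: h=0, slot 0 empty -> index 0.
Insert 45: h=8, slot 8 occupied -> index 9.
Insert 844: h=8, slots 8,9 occupied -> index 12.
Insert 385: h=8, slots 8,9,12,0 occupied -> index 7.
Insert 164: h=8, slots 8,9,12,0,7 occupied -> index 16.
Table: [69, ∅, ∅, ∅, ∅, ∅, ∅, 385, 300, 45, ∅, ∅, 844, ∅, 214, ∅, 164]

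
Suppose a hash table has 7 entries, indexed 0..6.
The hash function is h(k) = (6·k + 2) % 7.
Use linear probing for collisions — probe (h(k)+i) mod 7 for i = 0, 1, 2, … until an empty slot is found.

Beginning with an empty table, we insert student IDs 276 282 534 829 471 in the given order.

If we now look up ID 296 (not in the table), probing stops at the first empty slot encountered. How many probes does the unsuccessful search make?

5

276 hashes to 6; slot 6 is free -> place at 6.
282 hashes to 0; slot 0 is free -> place at 0.
534 hashes to 0; 0 taken -> place at 1.
829 hashes to 6; 6,0,1 taken -> place at 2.
471 hashes to 0; 0,1,2 taken -> place at 3.
Table: [282, 534, 829, 471, _, _, 276]
Lookup 296: h=0, probe 0,1,2,3,4 → slot 4 empty, not found.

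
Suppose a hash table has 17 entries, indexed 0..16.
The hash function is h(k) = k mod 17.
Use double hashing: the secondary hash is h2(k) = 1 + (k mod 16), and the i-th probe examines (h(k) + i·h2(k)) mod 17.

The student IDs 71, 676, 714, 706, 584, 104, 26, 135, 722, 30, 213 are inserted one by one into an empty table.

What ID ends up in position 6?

584

Insert 71: h=3, slot 3 empty => index 3.
Insert 676: h=13, slot 13 empty => index 13.
Insert 714: h=0, slot 0 empty => index 0.
Insert 706: h=9, slot 9 empty => index 9.
Insert 584: h=6, slot 6 empty => index 6.
Insert 104: h=2, slot 2 empty => index 2.
Insert 26: h=9, h2=11, slots 9,3 occupied => index 14.
Insert 135: h=16, slot 16 empty => index 16.
Insert 722: h=8, slot 8 empty => index 8.
Insert 30: h=13, h2=15, slot 13 occupied => index 11.
Insert 213: h=9, h2=6, slot 9 occupied => index 15.
Table: [714, _, 104, 71, _, _, 584, _, 722, 706, _, 30, _, 676, 26, 213, 135]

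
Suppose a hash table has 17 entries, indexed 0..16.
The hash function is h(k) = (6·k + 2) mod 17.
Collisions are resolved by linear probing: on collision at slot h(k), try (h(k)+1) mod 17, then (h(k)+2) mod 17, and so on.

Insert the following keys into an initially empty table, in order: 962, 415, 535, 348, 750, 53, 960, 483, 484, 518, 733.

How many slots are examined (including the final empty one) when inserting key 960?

962: h=11 → slot 11
415: h=10 → slot 10
535: h=16 → slot 16
348: h=16, probe 16,0 → slot 0
750: h=14 → slot 14
53: h=14, probe 14,15 → slot 15
960: h=16, probe 16,0,1 → slot 1
483: h=10, probe 10,11,12 → slot 12
484: h=16, probe 16,0,1,2 → slot 2
518: h=16, probe 16,0,1,2,3 → slot 3
733: h=14, probe 14,15,16,0,1,2,3,4 → slot 4
Table: [348, 960, 484, 518, 733, ∅, ∅, ∅, ∅, ∅, 415, 962, 483, ∅, 750, 53, 535]

3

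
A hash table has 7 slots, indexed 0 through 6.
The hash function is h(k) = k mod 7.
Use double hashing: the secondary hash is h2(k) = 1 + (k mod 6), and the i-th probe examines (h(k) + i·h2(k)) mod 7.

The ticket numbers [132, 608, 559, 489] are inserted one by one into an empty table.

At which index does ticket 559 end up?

1

132 hashes to 6; slot 6 is free => place at 6.
608 hashes to 6, h2=3; 6 taken => place at 2.
559 hashes to 6, h2=2; 6 taken => place at 1.
489 hashes to 6, h2=4; 6 taken => place at 3.
Table: [∅, 559, 608, 489, ∅, ∅, 132]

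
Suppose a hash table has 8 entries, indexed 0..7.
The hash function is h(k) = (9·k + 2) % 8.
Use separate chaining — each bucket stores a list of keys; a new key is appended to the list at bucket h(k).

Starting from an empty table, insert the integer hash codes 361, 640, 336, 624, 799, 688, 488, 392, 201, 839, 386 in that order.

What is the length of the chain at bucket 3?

2

Insert 361: h=3, bucket 3 empty -> new chain.
Insert 640: h=2, bucket 2 empty -> new chain.
Insert 336: h=2, bucket 2 nonempty -> append to chain.
Insert 624: h=2, bucket 2 nonempty -> append to chain.
Insert 799: h=1, bucket 1 empty -> new chain.
Insert 688: h=2, bucket 2 nonempty -> append to chain.
Insert 488: h=2, bucket 2 nonempty -> append to chain.
Insert 392: h=2, bucket 2 nonempty -> append to chain.
Insert 201: h=3, bucket 3 nonempty -> append to chain.
Insert 839: h=1, bucket 1 nonempty -> append to chain.
Insert 386: h=4, bucket 4 empty -> new chain.
Final buckets:
0: —
1: 799 -> 839
2: 640 -> 336 -> 624 -> 688 -> 488 -> 392
3: 361 -> 201
4: 386
5: —
6: —
7: —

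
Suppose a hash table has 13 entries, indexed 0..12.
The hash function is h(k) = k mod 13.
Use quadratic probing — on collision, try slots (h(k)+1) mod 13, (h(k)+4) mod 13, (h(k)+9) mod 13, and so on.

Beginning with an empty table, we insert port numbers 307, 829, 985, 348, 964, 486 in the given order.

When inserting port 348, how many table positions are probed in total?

307: h=8 → slot 8
829: h=10 → slot 10
985: h=10, probe 10,11 → slot 11
348: h=10, probe 10,11,1 → slot 1
964: h=2 → slot 2
486: h=5 → slot 5
Table: [—, 348, 964, —, —, 486, —, —, 307, —, 829, 985, —]

3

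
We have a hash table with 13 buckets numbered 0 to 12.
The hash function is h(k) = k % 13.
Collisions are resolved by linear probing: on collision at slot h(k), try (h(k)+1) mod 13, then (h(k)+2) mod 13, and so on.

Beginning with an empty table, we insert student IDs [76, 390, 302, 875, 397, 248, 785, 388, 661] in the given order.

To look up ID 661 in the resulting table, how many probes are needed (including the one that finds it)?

5

Insert 76: h=11, slot 11 empty -> index 11.
Insert 390: h=0, slot 0 empty -> index 0.
Insert 302: h=3, slot 3 empty -> index 3.
Insert 875: h=4, slot 4 empty -> index 4.
Insert 397: h=7, slot 7 empty -> index 7.
Insert 248: h=1, slot 1 empty -> index 1.
Insert 785: h=5, slot 5 empty -> index 5.
Insert 388: h=11, slot 11 occupied -> index 12.
Insert 661: h=11, slots 11,12,0,1 occupied -> index 2.
Table: [390, 248, 661, 302, 875, 785, _, 397, _, _, _, 76, 388]
Lookup 661: h=11, probe 11,12,0,1,2 → found at 2.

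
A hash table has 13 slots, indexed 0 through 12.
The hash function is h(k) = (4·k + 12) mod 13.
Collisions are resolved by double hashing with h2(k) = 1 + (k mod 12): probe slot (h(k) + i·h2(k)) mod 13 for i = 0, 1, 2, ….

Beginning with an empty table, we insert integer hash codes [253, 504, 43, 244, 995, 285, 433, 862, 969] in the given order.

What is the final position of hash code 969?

12

253 hashes to 10; slot 10 is free → place at 10.
504 hashes to 0; slot 0 is free → place at 0.
43 hashes to 2; slot 2 is free → place at 2.
244 hashes to 0, h2=5; 0 taken → place at 5.
995 hashes to 1; slot 1 is free → place at 1.
285 hashes to 8; slot 8 is free → place at 8.
433 hashes to 2, h2=2; 2 taken → place at 4.
862 hashes to 2, h2=11; 2,0 taken → place at 11.
969 hashes to 1, h2=10; 1,11,8,5,2 taken → place at 12.
Table: [504, 995, 43, ∅, 433, 244, ∅, ∅, 285, ∅, 253, 862, 969]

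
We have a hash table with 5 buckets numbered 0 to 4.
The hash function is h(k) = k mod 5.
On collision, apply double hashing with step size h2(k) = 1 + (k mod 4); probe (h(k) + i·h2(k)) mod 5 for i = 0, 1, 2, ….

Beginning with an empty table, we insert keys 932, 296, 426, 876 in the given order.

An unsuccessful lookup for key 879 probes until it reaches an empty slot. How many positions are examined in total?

5

Insert 932: h=2, slot 2 empty -> index 2.
Insert 296: h=1, slot 1 empty -> index 1.
Insert 426: h=1, h2=3, slot 1 occupied -> index 4.
Insert 876: h=1, h2=1, slots 1,2 occupied -> index 3.
Table: [—, 296, 932, 876, 426]
Lookup 879: h=4, h2=4, probe 4,3,2,1,0 → slot 0 empty, not found.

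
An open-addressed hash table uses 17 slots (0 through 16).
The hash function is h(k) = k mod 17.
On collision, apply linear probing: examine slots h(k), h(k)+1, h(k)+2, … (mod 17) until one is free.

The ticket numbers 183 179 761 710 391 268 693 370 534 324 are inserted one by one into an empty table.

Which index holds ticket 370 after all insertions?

2

Insert 183: h=13, slot 13 empty → index 13.
Insert 179: h=9, slot 9 empty → index 9.
Insert 761: h=13, slot 13 occupied → index 14.
Insert 710: h=13, slots 13,14 occupied → index 15.
Insert 391: h=0, slot 0 empty → index 0.
Insert 268: h=13, slots 13,14,15 occupied → index 16.
Insert 693: h=13, slots 13,14,15,16,0 occupied → index 1.
Insert 370: h=13, slots 13,14,15,16,0,1 occupied → index 2.
Insert 534: h=7, slot 7 empty → index 7.
Insert 324: h=1, slots 1,2 occupied → index 3.
Table: [391, 693, 370, 324, —, —, —, 534, —, 179, —, —, —, 183, 761, 710, 268]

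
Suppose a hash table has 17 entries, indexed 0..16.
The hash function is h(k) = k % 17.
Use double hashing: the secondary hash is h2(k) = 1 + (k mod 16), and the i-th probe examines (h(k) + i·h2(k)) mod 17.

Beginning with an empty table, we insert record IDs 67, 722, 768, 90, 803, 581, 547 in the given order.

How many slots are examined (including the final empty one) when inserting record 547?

Insert 67: h=16, slot 16 empty → index 16.
Insert 722: h=8, slot 8 empty → index 8.
Insert 768: h=3, slot 3 empty → index 3.
Insert 90: h=5, slot 5 empty → index 5.
Insert 803: h=4, slot 4 empty → index 4.
Insert 581: h=3, h2=6, slot 3 occupied → index 9.
Insert 547: h=3, h2=4, slot 3 occupied → index 7.
Table: [—, —, —, 768, 803, 90, —, 547, 722, 581, —, —, —, —, —, —, 67]

2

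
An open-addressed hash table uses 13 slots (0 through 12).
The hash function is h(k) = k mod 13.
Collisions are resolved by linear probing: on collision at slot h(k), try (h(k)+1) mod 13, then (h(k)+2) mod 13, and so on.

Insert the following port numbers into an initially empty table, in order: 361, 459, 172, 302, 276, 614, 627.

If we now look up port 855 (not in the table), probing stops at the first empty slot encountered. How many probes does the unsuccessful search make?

2

Insert 361: h=10, slot 10 empty -> index 10.
Insert 459: h=4, slot 4 empty -> index 4.
Insert 172: h=3, slot 3 empty -> index 3.
Insert 302: h=3, slots 3,4 occupied -> index 5.
Insert 276: h=3, slots 3,4,5 occupied -> index 6.
Insert 614: h=3, slots 3,4,5,6 occupied -> index 7.
Insert 627: h=3, slots 3,4,5,6,7 occupied -> index 8.
Table: [_, _, _, 172, 459, 302, 276, 614, 627, _, 361, _, _]
Lookup 855: h=10, probe 10,11 → slot 11 empty, not found.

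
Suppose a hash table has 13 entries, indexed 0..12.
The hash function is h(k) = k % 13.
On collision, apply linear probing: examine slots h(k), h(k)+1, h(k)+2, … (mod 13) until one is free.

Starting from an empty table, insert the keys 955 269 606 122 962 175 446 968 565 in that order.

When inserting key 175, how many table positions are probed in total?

Insert 955: h=6, slot 6 empty => index 6.
Insert 269: h=9, slot 9 empty => index 9.
Insert 606: h=8, slot 8 empty => index 8.
Insert 122: h=5, slot 5 empty => index 5.
Insert 962: h=0, slot 0 empty => index 0.
Insert 175: h=6, slot 6 occupied => index 7.
Insert 446: h=4, slot 4 empty => index 4.
Insert 968: h=6, slots 6,7,8,9 occupied => index 10.
Insert 565: h=6, slots 6,7,8,9,10 occupied => index 11.
Table: [962, _, _, _, 446, 122, 955, 175, 606, 269, 968, 565, _]

2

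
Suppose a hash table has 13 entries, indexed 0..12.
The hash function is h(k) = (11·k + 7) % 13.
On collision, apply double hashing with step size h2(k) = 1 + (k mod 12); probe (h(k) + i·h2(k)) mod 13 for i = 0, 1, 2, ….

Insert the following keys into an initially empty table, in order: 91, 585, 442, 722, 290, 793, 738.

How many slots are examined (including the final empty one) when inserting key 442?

2

Insert 91: h=7, slot 7 empty => index 7.
Insert 585: h=7, h2=10, slot 7 occupied => index 4.
Insert 442: h=7, h2=11, slot 7 occupied => index 5.
Insert 722: h=6, slot 6 empty => index 6.
Insert 290: h=12, slot 12 empty => index 12.
Insert 793: h=7, h2=2, slot 7 occupied => index 9.
Insert 738: h=0, slot 0 empty => index 0.
Table: [738, ., ., ., 585, 442, 722, 91, ., 793, ., ., 290]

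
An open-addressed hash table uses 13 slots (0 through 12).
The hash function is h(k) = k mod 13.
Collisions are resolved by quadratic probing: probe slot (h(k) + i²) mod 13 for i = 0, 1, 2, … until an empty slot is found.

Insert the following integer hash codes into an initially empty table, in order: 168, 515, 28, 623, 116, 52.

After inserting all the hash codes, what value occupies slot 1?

Insert 168: h=12, slot 12 empty → index 12.
Insert 515: h=8, slot 8 empty → index 8.
Insert 28: h=2, slot 2 empty → index 2.
Insert 623: h=12, slot 12 occupied → index 0.
Insert 116: h=12, slots 12,0 occupied → index 3.
Insert 52: h=0, slot 0 occupied → index 1.
Table: [623, 52, 28, 116, ∅, ∅, ∅, ∅, 515, ∅, ∅, ∅, 168]

52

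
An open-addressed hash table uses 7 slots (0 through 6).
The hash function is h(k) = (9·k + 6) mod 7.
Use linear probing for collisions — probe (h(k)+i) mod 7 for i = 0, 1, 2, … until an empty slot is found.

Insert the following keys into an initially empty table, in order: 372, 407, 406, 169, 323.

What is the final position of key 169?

372: h=1 → slot 1
407: h=1, probe 1,2 → slot 2
406: h=6 → slot 6
169: h=1, probe 1,2,3 → slot 3
323: h=1, probe 1,2,3,4 → slot 4
Table: [∅, 372, 407, 169, 323, ∅, 406]

3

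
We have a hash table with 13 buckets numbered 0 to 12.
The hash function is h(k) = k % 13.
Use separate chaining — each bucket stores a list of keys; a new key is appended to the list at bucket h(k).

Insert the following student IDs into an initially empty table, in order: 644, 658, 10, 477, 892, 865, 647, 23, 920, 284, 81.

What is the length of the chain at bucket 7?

2

Insert 644: h=7, bucket 7 empty -> new chain.
Insert 658: h=8, bucket 8 empty -> new chain.
Insert 10: h=10, bucket 10 empty -> new chain.
Insert 477: h=9, bucket 9 empty -> new chain.
Insert 892: h=8, bucket 8 nonempty -> append to chain.
Insert 865: h=7, bucket 7 nonempty -> append to chain.
Insert 647: h=10, bucket 10 nonempty -> append to chain.
Insert 23: h=10, bucket 10 nonempty -> append to chain.
Insert 920: h=10, bucket 10 nonempty -> append to chain.
Insert 284: h=11, bucket 11 empty -> new chain.
Insert 81: h=3, bucket 3 empty -> new chain.
Final buckets:
0: —
1: —
2: —
3: 81
4: —
5: —
6: —
7: 644 -> 865
8: 658 -> 892
9: 477
10: 10 -> 647 -> 23 -> 920
11: 284
12: —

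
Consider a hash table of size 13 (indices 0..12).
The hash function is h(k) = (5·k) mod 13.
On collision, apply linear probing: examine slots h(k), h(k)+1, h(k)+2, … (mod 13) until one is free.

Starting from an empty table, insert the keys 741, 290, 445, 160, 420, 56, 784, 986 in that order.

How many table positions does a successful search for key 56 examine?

4

741: h=0 -> slot 0
290: h=7 -> slot 7
445: h=2 -> slot 2
160: h=7, probe 7,8 -> slot 8
420: h=7, probe 7,8,9 -> slot 9
56: h=7, probe 7,8,9,10 -> slot 10
784: h=7, probe 7,8,9,10,11 -> slot 11
986: h=3 -> slot 3
Table: [741, _, 445, 986, _, _, _, 290, 160, 420, 56, 784, _]
Lookup 56: h=7, probe 7,8,9,10 → found at 10.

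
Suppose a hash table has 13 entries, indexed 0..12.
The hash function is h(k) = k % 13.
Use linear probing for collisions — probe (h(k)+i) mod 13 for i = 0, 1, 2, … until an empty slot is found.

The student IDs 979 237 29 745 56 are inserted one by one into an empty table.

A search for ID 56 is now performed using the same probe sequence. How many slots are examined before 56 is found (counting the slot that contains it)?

4

979: h=4 → slot 4
237: h=3 → slot 3
29: h=3, probe 3,4,5 → slot 5
745: h=4, probe 4,5,6 → slot 6
56: h=4, probe 4,5,6,7 → slot 7
Table: [—, —, —, 237, 979, 29, 745, 56, —, —, —, —, —]
Lookup 56: h=4, probe 4,5,6,7 → found at 7.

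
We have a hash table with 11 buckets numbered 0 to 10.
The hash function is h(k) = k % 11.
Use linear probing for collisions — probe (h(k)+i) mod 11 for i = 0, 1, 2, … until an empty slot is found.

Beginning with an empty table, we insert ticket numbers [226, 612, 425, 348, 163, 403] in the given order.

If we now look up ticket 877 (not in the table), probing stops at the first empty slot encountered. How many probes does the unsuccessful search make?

226 hashes to 6; slot 6 is free -> place at 6.
612 hashes to 7; slot 7 is free -> place at 7.
425 hashes to 7; 7 taken -> place at 8.
348 hashes to 7; 7,8 taken -> place at 9.
163 hashes to 9; 9 taken -> place at 10.
403 hashes to 7; 7,8,9,10 taken -> place at 0.
Table: [403, —, —, —, —, —, 226, 612, 425, 348, 163]
Lookup 877: h=8, probe 8,9,10,0,1 → slot 1 empty, not found.

5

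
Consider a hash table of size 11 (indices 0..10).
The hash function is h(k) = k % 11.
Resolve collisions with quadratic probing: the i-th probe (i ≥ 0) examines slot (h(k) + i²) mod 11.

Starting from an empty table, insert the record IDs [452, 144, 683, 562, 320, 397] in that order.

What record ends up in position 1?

452 hashes to 1; slot 1 is free => place at 1.
144 hashes to 1; 1 taken => place at 2.
683 hashes to 1; 1,2 taken => place at 5.
562 hashes to 1; 1,2,5 taken => place at 10.
320 hashes to 1; 1,2,5,10 taken => place at 6.
397 hashes to 1; 1,2,5,10,6 taken => place at 4.
Table: [∅, 452, 144, ∅, 397, 683, 320, ∅, ∅, ∅, 562]

452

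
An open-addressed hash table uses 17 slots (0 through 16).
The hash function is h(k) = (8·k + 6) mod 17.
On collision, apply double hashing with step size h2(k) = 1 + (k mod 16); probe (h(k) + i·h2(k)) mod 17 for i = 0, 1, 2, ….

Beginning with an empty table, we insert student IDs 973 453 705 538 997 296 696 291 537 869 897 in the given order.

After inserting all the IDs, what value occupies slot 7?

696

Insert 973: h=4, slot 4 empty -> index 4.
Insert 453: h=9, slot 9 empty -> index 9.
Insert 705: h=2, slot 2 empty -> index 2.
Insert 538: h=9, h2=11, slot 9 occupied -> index 3.
Insert 997: h=9, h2=6, slot 9 occupied -> index 15.
Insert 296: h=11, slot 11 empty -> index 11.
Insert 696: h=15, h2=9, slot 15 occupied -> index 7.
Insert 291: h=5, slot 5 empty -> index 5.
Insert 537: h=1, slot 1 empty -> index 1.
Insert 869: h=5, h2=6, slots 5,11 occupied -> index 0.
Insert 897: h=8, slot 8 empty -> index 8.
Table: [869, 537, 705, 538, 973, 291, _, 696, 897, 453, _, 296, _, _, _, 997, _]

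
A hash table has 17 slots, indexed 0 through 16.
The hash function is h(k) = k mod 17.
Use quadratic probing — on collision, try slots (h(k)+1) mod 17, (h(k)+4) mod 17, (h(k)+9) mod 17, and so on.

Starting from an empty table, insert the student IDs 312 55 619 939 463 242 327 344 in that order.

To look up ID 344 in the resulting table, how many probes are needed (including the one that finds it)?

Insert 312: h=6, slot 6 empty => index 6.
Insert 55: h=4, slot 4 empty => index 4.
Insert 619: h=7, slot 7 empty => index 7.
Insert 939: h=4, slot 4 occupied => index 5.
Insert 463: h=4, slots 4,5 occupied => index 8.
Insert 242: h=4, slots 4,5,8 occupied => index 13.
Insert 327: h=4, slots 4,5,8,13 occupied => index 3.
Insert 344: h=4, slots 4,5,8,13,3 occupied => index 12.
Table: [_, _, _, 327, 55, 939, 312, 619, 463, _, _, _, 344, 242, _, _, _]
Lookup 344: h=4, probe 4,5,8,13,3,12 → found at 12.

6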